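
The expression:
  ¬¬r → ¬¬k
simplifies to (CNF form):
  k ∨ ¬r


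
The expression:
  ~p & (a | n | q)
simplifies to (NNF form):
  ~p & (a | n | q)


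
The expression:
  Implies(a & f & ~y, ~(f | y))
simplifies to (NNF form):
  y | ~a | ~f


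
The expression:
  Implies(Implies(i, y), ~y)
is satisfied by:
  {y: False}


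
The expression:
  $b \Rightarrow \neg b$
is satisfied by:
  {b: False}


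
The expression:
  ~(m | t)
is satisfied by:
  {t: False, m: False}


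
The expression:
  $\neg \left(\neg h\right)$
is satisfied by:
  {h: True}


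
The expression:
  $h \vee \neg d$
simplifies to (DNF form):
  $h \vee \neg d$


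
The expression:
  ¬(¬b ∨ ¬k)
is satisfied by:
  {b: True, k: True}


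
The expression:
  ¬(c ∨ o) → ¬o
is always true.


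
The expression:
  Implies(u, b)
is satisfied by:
  {b: True, u: False}
  {u: False, b: False}
  {u: True, b: True}


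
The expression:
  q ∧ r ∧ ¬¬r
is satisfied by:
  {r: True, q: True}


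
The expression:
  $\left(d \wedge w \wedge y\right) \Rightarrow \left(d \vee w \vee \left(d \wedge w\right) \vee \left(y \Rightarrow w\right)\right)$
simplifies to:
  $\text{True}$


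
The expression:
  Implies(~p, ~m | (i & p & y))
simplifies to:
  p | ~m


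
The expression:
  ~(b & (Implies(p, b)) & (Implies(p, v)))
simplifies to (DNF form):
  ~b | (p & ~v)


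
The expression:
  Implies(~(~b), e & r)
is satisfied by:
  {e: True, r: True, b: False}
  {e: True, r: False, b: False}
  {r: True, e: False, b: False}
  {e: False, r: False, b: False}
  {b: True, e: True, r: True}


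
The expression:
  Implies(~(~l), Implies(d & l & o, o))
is always true.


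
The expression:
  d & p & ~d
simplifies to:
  False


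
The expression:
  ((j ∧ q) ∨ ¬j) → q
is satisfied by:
  {q: True, j: True}
  {q: True, j: False}
  {j: True, q: False}


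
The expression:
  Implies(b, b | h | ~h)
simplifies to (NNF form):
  True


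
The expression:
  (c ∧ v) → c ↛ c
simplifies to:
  ¬c ∨ ¬v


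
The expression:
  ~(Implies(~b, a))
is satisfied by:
  {b: False, a: False}


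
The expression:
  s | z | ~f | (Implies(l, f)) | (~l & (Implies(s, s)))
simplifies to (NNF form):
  True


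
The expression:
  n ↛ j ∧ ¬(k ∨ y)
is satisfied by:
  {n: True, y: False, j: False, k: False}


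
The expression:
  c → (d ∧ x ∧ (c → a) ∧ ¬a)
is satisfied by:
  {c: False}


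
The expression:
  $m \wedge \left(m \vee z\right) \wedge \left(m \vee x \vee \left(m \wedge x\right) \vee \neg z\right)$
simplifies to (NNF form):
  $m$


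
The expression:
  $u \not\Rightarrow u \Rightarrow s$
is always true.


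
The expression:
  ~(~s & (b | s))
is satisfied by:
  {s: True, b: False}
  {b: False, s: False}
  {b: True, s: True}


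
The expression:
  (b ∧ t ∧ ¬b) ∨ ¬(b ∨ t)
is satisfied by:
  {t: False, b: False}


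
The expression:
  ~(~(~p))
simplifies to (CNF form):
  ~p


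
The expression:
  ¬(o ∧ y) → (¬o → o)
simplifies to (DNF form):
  o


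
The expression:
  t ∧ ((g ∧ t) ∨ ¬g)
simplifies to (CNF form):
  t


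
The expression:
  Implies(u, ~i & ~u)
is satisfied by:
  {u: False}


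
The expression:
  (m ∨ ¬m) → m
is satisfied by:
  {m: True}


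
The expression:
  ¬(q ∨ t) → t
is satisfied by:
  {t: True, q: True}
  {t: True, q: False}
  {q: True, t: False}


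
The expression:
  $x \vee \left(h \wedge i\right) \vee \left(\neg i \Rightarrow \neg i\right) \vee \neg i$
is always true.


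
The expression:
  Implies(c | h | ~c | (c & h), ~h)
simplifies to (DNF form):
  ~h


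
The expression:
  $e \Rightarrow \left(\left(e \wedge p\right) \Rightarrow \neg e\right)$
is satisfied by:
  {p: False, e: False}
  {e: True, p: False}
  {p: True, e: False}


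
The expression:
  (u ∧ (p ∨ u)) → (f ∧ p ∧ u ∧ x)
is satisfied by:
  {f: True, p: True, x: True, u: False}
  {f: True, p: True, x: False, u: False}
  {f: True, x: True, p: False, u: False}
  {f: True, x: False, p: False, u: False}
  {p: True, x: True, f: False, u: False}
  {p: True, x: False, f: False, u: False}
  {x: True, f: False, p: False, u: False}
  {x: False, f: False, p: False, u: False}
  {u: True, f: True, p: True, x: True}


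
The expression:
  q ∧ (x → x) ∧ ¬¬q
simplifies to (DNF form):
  q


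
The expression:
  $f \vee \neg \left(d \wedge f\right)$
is always true.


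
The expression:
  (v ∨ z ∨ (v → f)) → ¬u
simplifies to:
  ¬u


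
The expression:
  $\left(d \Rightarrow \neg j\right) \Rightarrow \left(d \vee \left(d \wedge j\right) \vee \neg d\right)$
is always true.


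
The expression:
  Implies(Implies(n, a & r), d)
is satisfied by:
  {n: True, d: True, r: False, a: False}
  {n: True, d: True, a: True, r: False}
  {n: True, d: True, r: True, a: False}
  {n: True, d: True, a: True, r: True}
  {d: True, r: False, a: False, n: False}
  {d: True, a: True, r: False, n: False}
  {d: True, r: True, a: False, n: False}
  {d: True, a: True, r: True, n: False}
  {n: True, r: False, a: False, d: False}
  {a: True, n: True, r: False, d: False}
  {n: True, r: True, a: False, d: False}


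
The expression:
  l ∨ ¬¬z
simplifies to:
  l ∨ z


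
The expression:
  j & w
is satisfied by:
  {j: True, w: True}


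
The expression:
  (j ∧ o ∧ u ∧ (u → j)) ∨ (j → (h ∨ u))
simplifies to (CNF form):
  h ∨ u ∨ ¬j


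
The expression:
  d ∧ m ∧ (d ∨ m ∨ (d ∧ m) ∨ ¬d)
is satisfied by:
  {m: True, d: True}


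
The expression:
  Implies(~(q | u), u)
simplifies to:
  q | u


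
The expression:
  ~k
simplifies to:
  ~k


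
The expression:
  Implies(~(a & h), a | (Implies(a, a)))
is always true.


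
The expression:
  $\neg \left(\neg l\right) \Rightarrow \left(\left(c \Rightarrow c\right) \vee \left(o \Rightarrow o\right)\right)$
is always true.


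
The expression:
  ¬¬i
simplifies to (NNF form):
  i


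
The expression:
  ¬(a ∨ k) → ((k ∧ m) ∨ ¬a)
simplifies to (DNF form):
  True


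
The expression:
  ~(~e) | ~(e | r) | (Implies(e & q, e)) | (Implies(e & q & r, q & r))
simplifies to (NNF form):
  True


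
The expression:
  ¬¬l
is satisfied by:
  {l: True}


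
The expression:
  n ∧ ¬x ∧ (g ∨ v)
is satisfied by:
  {v: True, g: True, n: True, x: False}
  {v: True, n: True, x: False, g: False}
  {g: True, n: True, x: False, v: False}


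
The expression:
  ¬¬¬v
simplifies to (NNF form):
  ¬v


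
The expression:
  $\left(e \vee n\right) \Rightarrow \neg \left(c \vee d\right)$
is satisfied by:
  {n: False, d: False, c: False, e: False}
  {e: True, n: False, d: False, c: False}
  {c: True, n: False, d: False, e: False}
  {d: True, c: False, n: False, e: False}
  {c: True, d: True, n: False, e: False}
  {n: True, c: False, d: False, e: False}
  {e: True, n: True, c: False, d: False}


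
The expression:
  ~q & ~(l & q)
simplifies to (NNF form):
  ~q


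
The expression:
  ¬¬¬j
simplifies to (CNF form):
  ¬j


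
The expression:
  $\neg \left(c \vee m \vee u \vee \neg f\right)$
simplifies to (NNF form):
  $f \wedge \neg c \wedge \neg m \wedge \neg u$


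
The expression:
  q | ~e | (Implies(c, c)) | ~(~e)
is always true.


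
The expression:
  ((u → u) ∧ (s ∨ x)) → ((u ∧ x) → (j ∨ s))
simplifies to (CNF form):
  j ∨ s ∨ ¬u ∨ ¬x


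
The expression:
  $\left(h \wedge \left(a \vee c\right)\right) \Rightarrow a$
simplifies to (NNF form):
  $a \vee \neg c \vee \neg h$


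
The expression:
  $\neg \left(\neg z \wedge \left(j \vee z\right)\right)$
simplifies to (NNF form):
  $z \vee \neg j$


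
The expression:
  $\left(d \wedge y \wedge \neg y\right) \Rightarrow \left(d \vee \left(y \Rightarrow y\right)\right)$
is always true.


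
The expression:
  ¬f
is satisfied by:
  {f: False}


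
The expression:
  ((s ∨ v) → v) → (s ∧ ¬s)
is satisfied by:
  {s: True, v: False}


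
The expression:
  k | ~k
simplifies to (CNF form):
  True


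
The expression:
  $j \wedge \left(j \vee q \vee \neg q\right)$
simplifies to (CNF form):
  $j$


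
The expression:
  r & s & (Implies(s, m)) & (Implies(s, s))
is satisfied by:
  {r: True, m: True, s: True}


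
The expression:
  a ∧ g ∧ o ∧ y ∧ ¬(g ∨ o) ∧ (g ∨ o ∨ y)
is never true.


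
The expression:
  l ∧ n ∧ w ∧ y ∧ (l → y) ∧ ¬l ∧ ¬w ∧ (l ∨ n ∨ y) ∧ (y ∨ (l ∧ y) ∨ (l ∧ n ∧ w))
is never true.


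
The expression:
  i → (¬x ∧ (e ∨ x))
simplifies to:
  (e ∧ ¬x) ∨ ¬i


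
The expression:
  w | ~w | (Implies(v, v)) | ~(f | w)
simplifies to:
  True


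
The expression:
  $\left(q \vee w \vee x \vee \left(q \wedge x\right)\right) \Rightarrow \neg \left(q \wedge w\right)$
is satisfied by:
  {w: False, q: False}
  {q: True, w: False}
  {w: True, q: False}


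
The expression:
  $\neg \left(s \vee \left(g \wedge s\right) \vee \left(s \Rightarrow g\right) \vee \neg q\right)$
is never true.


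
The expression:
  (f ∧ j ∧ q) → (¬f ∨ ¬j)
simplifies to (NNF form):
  ¬f ∨ ¬j ∨ ¬q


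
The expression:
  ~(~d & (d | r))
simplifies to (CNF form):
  d | ~r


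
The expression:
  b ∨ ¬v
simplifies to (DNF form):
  b ∨ ¬v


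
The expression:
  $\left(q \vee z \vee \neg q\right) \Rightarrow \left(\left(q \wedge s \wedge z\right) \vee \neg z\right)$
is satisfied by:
  {q: True, s: True, z: False}
  {q: True, s: False, z: False}
  {s: True, q: False, z: False}
  {q: False, s: False, z: False}
  {q: True, z: True, s: True}


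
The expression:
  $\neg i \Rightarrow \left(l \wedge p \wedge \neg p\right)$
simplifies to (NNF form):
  $i$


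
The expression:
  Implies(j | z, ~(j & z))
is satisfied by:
  {z: False, j: False}
  {j: True, z: False}
  {z: True, j: False}


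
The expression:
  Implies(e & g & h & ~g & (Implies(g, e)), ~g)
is always true.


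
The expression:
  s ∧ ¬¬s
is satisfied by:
  {s: True}


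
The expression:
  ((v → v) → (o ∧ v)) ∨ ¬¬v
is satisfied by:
  {v: True}


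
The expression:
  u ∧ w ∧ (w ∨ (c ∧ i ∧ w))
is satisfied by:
  {u: True, w: True}


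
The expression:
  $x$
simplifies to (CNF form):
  $x$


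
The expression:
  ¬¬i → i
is always true.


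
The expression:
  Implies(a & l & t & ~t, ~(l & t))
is always true.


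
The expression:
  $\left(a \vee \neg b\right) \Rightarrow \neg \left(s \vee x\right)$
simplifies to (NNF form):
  $\left(b \vee \neg s\right) \wedge \left(b \vee \neg x\right) \wedge \left(\neg a \vee \neg s\right) \wedge \left(\neg a \vee \neg x\right)$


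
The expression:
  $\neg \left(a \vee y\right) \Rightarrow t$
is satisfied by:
  {a: True, y: True, t: True}
  {a: True, y: True, t: False}
  {a: True, t: True, y: False}
  {a: True, t: False, y: False}
  {y: True, t: True, a: False}
  {y: True, t: False, a: False}
  {t: True, y: False, a: False}


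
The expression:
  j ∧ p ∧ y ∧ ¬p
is never true.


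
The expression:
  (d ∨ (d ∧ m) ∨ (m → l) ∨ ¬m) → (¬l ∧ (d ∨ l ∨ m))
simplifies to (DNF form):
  (d ∧ ¬l) ∨ (m ∧ ¬l)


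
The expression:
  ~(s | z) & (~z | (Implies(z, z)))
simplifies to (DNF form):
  ~s & ~z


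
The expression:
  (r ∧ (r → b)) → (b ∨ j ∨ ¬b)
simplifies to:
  True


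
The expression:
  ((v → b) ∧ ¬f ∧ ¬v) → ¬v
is always true.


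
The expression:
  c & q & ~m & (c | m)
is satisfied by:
  {c: True, q: True, m: False}


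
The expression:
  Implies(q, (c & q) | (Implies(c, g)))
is always true.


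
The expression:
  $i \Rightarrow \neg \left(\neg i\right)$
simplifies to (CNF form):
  $\text{True}$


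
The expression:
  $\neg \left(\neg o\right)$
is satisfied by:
  {o: True}


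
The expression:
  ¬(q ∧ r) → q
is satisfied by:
  {q: True}


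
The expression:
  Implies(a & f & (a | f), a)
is always true.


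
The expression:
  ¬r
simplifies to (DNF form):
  ¬r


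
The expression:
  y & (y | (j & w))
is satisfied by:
  {y: True}


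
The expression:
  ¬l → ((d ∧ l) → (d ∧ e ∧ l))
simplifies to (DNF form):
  True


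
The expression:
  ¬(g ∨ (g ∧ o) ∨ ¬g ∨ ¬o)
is never true.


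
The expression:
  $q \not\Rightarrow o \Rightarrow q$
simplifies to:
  $\text{True}$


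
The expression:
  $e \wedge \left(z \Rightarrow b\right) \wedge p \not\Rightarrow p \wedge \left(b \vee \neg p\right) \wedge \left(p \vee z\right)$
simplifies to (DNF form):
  $\text{False}$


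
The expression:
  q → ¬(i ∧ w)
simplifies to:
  ¬i ∨ ¬q ∨ ¬w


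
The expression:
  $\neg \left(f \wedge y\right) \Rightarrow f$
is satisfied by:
  {f: True}


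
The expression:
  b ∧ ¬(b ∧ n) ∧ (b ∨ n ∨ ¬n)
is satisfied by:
  {b: True, n: False}


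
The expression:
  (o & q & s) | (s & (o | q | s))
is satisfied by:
  {s: True}


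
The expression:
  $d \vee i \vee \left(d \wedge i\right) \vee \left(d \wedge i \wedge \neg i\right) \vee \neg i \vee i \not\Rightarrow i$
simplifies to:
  $\text{True}$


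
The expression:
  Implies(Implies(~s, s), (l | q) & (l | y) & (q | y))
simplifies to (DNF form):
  ~s | (l & q) | (l & y) | (q & y)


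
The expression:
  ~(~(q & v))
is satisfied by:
  {q: True, v: True}


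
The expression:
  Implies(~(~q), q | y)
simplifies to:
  True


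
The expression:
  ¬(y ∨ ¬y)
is never true.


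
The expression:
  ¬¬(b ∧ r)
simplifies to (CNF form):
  b ∧ r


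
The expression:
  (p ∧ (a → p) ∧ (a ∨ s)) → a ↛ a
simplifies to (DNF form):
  (¬a ∧ ¬s) ∨ ¬p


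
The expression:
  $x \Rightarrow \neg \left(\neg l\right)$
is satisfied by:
  {l: True, x: False}
  {x: False, l: False}
  {x: True, l: True}


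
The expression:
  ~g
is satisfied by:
  {g: False}


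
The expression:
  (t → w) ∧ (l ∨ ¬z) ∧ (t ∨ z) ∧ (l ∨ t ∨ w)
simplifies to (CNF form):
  (l ∨ ¬z) ∧ (t ∨ z) ∧ (w ∨ ¬t)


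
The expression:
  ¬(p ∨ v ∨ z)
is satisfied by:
  {v: False, p: False, z: False}


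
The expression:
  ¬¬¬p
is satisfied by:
  {p: False}


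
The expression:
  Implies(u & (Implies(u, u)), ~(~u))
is always true.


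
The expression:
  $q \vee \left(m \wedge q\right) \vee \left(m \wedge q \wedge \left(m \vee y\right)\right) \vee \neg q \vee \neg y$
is always true.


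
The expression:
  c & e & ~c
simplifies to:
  False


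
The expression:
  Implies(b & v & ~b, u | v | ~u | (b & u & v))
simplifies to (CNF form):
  True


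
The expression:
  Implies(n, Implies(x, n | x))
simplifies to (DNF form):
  True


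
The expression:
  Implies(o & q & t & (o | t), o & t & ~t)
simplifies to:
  ~o | ~q | ~t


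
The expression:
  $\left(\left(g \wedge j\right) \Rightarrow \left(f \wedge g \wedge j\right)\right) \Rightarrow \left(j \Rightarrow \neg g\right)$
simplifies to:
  $\neg f \vee \neg g \vee \neg j$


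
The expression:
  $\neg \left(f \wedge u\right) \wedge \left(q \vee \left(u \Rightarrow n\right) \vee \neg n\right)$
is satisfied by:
  {u: False, f: False}
  {f: True, u: False}
  {u: True, f: False}


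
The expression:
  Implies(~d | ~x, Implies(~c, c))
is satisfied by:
  {d: True, c: True, x: True}
  {d: True, c: True, x: False}
  {c: True, x: True, d: False}
  {c: True, x: False, d: False}
  {d: True, x: True, c: False}


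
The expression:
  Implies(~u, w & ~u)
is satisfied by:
  {u: True, w: True}
  {u: True, w: False}
  {w: True, u: False}


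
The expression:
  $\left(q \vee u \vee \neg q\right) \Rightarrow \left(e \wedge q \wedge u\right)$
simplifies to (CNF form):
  $e \wedge q \wedge u$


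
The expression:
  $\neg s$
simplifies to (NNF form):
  $\neg s$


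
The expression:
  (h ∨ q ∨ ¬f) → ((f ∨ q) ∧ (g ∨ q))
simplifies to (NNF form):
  q ∨ (f ∧ g) ∨ (f ∧ ¬h)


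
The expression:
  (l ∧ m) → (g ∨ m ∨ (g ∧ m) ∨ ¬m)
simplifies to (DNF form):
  True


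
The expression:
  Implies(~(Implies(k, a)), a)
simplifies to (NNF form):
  a | ~k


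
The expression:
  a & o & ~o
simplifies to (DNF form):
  False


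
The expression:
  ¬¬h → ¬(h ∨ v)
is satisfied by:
  {h: False}


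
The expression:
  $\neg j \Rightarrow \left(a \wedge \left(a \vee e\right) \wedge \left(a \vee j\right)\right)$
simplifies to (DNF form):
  $a \vee j$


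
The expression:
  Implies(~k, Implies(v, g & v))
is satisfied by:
  {k: True, g: True, v: False}
  {k: True, v: False, g: False}
  {g: True, v: False, k: False}
  {g: False, v: False, k: False}
  {k: True, g: True, v: True}
  {k: True, v: True, g: False}
  {g: True, v: True, k: False}


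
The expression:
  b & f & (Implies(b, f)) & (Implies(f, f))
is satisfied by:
  {b: True, f: True}


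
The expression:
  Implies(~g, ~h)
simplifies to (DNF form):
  g | ~h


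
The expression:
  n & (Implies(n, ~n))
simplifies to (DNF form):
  False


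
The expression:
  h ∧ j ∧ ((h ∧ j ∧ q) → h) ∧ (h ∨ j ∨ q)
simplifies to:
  h ∧ j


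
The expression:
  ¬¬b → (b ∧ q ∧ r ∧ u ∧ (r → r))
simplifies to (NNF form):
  (q ∧ r ∧ u) ∨ ¬b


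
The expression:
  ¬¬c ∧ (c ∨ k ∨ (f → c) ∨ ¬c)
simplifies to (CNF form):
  c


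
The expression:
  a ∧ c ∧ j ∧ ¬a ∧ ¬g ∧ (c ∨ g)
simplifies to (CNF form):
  False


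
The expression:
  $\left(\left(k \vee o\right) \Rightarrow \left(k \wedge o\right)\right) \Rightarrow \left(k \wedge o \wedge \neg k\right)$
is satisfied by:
  {k: True, o: False}
  {o: True, k: False}


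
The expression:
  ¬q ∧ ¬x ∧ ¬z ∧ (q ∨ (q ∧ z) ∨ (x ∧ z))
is never true.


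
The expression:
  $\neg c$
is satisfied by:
  {c: False}


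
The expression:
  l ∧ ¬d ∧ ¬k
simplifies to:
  l ∧ ¬d ∧ ¬k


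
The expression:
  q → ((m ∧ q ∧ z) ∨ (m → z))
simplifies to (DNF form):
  z ∨ ¬m ∨ ¬q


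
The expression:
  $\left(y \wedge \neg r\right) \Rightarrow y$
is always true.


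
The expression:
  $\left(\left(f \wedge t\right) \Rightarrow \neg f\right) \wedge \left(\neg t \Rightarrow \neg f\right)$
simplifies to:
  $\neg f$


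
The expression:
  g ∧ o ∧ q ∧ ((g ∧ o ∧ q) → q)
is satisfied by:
  {g: True, o: True, q: True}


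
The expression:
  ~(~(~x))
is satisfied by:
  {x: False}


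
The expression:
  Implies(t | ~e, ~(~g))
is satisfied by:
  {g: True, e: True, t: False}
  {g: True, e: False, t: False}
  {t: True, g: True, e: True}
  {t: True, g: True, e: False}
  {e: True, t: False, g: False}


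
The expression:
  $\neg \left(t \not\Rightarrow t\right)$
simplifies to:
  $\text{True}$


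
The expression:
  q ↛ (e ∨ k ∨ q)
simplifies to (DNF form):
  False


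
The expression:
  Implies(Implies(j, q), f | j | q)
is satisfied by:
  {q: True, f: True, j: True}
  {q: True, f: True, j: False}
  {q: True, j: True, f: False}
  {q: True, j: False, f: False}
  {f: True, j: True, q: False}
  {f: True, j: False, q: False}
  {j: True, f: False, q: False}


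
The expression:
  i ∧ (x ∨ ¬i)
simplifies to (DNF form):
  i ∧ x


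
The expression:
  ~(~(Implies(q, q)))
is always true.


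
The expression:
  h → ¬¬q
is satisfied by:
  {q: True, h: False}
  {h: False, q: False}
  {h: True, q: True}


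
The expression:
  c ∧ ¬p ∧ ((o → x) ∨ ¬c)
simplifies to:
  c ∧ ¬p ∧ (x ∨ ¬o)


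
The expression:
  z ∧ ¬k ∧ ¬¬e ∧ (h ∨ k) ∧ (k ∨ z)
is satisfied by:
  {h: True, e: True, z: True, k: False}


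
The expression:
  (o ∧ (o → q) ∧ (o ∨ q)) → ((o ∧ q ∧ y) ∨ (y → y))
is always true.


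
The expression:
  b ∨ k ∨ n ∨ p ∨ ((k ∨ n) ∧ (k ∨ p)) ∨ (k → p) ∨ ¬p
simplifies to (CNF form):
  True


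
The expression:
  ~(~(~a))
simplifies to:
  ~a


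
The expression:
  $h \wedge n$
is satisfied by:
  {h: True, n: True}


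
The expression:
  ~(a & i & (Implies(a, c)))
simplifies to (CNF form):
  ~a | ~c | ~i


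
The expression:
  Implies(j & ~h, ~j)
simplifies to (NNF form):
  h | ~j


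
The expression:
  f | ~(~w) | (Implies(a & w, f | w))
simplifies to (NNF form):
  True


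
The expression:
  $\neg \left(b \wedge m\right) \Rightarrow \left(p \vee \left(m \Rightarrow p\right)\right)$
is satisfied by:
  {b: True, p: True, m: False}
  {b: True, m: False, p: False}
  {p: True, m: False, b: False}
  {p: False, m: False, b: False}
  {b: True, p: True, m: True}
  {b: True, m: True, p: False}
  {p: True, m: True, b: False}


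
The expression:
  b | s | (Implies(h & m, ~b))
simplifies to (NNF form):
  True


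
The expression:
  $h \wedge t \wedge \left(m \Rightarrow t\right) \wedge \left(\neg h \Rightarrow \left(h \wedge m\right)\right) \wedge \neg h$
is never true.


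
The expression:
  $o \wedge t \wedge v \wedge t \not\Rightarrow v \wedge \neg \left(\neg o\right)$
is never true.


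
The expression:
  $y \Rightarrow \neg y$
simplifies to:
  $\neg y$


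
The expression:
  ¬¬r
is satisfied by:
  {r: True}


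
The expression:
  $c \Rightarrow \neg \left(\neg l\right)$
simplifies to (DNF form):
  $l \vee \neg c$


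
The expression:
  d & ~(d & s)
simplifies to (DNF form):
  d & ~s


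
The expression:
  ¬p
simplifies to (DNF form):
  ¬p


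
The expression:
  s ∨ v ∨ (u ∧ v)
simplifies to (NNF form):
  s ∨ v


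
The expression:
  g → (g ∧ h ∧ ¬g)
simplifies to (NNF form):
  ¬g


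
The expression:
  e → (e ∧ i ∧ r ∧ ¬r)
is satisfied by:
  {e: False}


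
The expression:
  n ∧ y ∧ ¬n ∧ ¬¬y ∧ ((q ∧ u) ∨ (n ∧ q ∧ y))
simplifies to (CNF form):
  False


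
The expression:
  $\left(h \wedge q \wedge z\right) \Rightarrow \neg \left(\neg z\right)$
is always true.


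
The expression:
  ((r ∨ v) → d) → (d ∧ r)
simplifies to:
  r ∨ (v ∧ ¬d)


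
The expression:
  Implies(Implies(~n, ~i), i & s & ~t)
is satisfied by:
  {i: True, s: True, n: False, t: False}
  {i: True, s: False, n: False, t: False}
  {t: True, i: True, s: True, n: False}
  {t: True, i: True, s: False, n: False}
  {n: True, i: True, s: True, t: False}


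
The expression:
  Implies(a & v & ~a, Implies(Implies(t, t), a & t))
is always true.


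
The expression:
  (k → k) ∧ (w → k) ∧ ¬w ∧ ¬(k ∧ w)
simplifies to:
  ¬w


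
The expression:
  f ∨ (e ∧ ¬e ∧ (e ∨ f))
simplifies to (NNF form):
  f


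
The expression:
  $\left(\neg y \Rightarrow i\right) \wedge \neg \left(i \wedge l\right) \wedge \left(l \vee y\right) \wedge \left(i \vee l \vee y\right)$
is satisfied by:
  {y: True, l: False, i: False}
  {i: True, y: True, l: False}
  {l: True, y: True, i: False}


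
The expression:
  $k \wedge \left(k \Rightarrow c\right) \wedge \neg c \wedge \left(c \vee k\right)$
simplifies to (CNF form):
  $\text{False}$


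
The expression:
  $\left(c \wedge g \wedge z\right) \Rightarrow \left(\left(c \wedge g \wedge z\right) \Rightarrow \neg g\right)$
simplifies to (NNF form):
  $\neg c \vee \neg g \vee \neg z$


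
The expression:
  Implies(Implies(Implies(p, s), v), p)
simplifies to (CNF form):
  p | ~v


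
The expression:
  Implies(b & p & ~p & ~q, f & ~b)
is always true.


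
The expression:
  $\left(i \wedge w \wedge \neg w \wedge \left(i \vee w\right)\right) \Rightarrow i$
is always true.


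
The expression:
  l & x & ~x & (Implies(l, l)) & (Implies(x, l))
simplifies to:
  False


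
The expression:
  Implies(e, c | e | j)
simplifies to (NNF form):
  True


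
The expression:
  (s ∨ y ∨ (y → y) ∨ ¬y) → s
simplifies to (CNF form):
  s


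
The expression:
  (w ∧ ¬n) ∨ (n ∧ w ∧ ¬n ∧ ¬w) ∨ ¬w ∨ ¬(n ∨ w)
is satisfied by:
  {w: False, n: False}
  {n: True, w: False}
  {w: True, n: False}


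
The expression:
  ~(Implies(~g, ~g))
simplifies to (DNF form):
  False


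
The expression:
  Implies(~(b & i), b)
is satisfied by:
  {b: True}


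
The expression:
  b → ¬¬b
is always true.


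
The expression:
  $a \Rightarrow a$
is always true.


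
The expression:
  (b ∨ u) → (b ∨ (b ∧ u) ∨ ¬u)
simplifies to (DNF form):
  b ∨ ¬u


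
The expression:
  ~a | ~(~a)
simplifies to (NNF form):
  True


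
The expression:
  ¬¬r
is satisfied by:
  {r: True}


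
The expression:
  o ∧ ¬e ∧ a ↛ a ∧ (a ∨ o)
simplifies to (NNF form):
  False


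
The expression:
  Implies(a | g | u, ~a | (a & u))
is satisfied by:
  {u: True, a: False}
  {a: False, u: False}
  {a: True, u: True}


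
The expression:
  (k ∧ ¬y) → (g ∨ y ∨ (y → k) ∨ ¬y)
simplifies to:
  True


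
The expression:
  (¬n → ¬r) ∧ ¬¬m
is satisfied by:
  {m: True, n: True, r: False}
  {m: True, n: False, r: False}
  {m: True, r: True, n: True}


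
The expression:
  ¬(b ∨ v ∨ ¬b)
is never true.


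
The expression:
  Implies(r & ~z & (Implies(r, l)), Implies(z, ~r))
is always true.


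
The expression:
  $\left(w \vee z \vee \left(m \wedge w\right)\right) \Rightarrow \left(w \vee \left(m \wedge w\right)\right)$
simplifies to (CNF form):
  $w \vee \neg z$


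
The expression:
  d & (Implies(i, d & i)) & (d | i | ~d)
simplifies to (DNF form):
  d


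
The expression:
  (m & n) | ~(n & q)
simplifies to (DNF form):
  m | ~n | ~q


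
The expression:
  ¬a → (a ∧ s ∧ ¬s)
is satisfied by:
  {a: True}


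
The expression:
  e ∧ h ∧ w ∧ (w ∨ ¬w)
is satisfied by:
  {h: True, e: True, w: True}


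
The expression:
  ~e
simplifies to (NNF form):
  ~e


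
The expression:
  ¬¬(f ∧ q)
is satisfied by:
  {f: True, q: True}


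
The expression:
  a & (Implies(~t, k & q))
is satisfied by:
  {a: True, k: True, t: True, q: True}
  {a: True, k: True, t: True, q: False}
  {a: True, t: True, q: True, k: False}
  {a: True, t: True, q: False, k: False}
  {a: True, k: True, q: True, t: False}


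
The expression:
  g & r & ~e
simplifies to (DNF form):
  g & r & ~e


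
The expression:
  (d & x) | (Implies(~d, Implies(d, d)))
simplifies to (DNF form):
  True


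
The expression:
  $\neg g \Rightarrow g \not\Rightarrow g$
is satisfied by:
  {g: True}


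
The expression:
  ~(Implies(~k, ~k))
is never true.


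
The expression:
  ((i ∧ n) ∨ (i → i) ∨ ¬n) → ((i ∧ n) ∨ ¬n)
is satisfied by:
  {i: True, n: False}
  {n: False, i: False}
  {n: True, i: True}


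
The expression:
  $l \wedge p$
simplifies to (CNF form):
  $l \wedge p$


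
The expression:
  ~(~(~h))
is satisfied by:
  {h: False}


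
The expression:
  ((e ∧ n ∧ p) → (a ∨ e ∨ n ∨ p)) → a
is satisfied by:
  {a: True}


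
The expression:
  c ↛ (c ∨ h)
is never true.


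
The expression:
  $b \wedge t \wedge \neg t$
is never true.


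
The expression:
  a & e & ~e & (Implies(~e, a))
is never true.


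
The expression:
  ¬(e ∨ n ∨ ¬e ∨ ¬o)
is never true.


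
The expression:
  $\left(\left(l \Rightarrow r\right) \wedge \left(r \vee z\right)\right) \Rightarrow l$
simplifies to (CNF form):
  $\left(l \vee \neg r\right) \wedge \left(l \vee \neg z\right)$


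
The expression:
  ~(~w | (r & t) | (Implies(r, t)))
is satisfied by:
  {r: True, w: True, t: False}


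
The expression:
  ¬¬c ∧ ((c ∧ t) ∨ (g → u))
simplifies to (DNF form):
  (c ∧ t) ∨ (c ∧ u) ∨ (c ∧ ¬g)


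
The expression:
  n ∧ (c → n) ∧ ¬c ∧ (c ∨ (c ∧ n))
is never true.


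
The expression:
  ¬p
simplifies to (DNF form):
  ¬p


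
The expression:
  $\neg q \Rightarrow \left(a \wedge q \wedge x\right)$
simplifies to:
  $q$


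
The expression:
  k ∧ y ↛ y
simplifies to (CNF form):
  False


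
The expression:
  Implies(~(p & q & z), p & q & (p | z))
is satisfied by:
  {p: True, q: True}


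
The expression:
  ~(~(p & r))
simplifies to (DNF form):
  p & r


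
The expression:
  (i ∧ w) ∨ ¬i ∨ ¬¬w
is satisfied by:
  {w: True, i: False}
  {i: False, w: False}
  {i: True, w: True}


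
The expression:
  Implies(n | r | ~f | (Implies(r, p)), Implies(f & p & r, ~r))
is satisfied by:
  {p: False, r: False, f: False}
  {f: True, p: False, r: False}
  {r: True, p: False, f: False}
  {f: True, r: True, p: False}
  {p: True, f: False, r: False}
  {f: True, p: True, r: False}
  {r: True, p: True, f: False}


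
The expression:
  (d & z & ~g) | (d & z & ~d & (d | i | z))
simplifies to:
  d & z & ~g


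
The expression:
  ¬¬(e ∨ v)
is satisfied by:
  {v: True, e: True}
  {v: True, e: False}
  {e: True, v: False}


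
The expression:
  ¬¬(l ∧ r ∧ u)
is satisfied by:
  {r: True, u: True, l: True}


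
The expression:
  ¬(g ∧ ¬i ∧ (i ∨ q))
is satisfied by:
  {i: True, g: False, q: False}
  {g: False, q: False, i: False}
  {i: True, q: True, g: False}
  {q: True, g: False, i: False}
  {i: True, g: True, q: False}
  {g: True, i: False, q: False}
  {i: True, q: True, g: True}


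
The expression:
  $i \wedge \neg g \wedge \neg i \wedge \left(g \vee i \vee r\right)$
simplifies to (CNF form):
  $\text{False}$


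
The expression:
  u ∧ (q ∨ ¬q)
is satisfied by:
  {u: True}


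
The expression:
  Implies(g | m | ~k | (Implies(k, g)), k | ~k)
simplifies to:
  True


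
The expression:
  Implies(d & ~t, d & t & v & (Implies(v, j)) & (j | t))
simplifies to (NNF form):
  t | ~d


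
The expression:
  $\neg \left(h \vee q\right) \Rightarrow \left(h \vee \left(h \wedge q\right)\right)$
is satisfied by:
  {q: True, h: True}
  {q: True, h: False}
  {h: True, q: False}


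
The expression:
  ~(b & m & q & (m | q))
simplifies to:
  ~b | ~m | ~q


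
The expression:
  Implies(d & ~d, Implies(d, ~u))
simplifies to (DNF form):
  True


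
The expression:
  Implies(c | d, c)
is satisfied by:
  {c: True, d: False}
  {d: False, c: False}
  {d: True, c: True}


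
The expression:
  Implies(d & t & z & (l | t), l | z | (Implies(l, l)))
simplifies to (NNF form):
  True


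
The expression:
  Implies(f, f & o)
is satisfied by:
  {o: True, f: False}
  {f: False, o: False}
  {f: True, o: True}


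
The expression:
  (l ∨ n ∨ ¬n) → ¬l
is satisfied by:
  {l: False}


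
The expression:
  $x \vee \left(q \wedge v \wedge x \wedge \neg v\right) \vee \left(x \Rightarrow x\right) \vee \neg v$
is always true.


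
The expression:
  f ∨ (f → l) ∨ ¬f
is always true.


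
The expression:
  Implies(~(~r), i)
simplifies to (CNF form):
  i | ~r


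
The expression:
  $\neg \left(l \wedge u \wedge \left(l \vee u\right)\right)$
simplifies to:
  $\neg l \vee \neg u$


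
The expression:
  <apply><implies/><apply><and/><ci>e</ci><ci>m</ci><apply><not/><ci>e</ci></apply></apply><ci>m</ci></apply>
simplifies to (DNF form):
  <true/>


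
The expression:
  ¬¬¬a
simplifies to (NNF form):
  ¬a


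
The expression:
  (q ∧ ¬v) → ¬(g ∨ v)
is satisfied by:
  {v: True, g: False, q: False}
  {g: False, q: False, v: False}
  {q: True, v: True, g: False}
  {q: True, g: False, v: False}
  {v: True, g: True, q: False}
  {g: True, v: False, q: False}
  {q: True, g: True, v: True}


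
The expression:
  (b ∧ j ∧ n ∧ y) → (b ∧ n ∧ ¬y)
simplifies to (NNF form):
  ¬b ∨ ¬j ∨ ¬n ∨ ¬y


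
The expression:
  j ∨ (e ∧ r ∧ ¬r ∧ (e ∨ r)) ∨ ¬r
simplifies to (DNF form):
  j ∨ ¬r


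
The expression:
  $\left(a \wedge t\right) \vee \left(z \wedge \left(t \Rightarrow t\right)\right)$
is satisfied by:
  {t: True, z: True, a: True}
  {t: True, z: True, a: False}
  {z: True, a: True, t: False}
  {z: True, a: False, t: False}
  {t: True, a: True, z: False}


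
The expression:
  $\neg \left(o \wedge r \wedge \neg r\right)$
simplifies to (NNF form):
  $\text{True}$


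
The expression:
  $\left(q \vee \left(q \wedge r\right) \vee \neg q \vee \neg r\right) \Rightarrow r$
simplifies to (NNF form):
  $r$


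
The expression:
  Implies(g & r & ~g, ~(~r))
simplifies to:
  True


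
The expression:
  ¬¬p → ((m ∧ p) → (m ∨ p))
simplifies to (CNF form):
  True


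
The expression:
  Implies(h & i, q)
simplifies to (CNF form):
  q | ~h | ~i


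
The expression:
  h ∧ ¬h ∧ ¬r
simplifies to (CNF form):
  False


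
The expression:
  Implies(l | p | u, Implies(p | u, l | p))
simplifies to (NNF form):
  l | p | ~u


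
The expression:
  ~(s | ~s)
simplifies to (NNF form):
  False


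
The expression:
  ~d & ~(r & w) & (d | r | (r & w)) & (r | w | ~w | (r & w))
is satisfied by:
  {r: True, d: False, w: False}


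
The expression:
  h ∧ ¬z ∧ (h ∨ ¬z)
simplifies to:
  h ∧ ¬z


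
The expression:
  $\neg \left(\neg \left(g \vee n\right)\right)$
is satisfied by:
  {n: True, g: True}
  {n: True, g: False}
  {g: True, n: False}


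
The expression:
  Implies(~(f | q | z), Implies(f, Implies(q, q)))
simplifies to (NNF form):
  True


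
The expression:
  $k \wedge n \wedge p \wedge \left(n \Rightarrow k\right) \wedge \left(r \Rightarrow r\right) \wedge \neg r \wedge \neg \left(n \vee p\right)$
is never true.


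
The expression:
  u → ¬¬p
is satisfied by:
  {p: True, u: False}
  {u: False, p: False}
  {u: True, p: True}


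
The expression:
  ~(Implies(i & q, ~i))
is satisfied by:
  {i: True, q: True}


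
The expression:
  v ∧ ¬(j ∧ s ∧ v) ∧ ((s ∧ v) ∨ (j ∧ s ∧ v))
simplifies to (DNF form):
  s ∧ v ∧ ¬j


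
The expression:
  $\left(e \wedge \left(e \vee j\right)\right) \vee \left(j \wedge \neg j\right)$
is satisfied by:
  {e: True}


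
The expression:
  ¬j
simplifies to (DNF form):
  ¬j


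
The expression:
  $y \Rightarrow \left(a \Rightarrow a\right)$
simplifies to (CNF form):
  $\text{True}$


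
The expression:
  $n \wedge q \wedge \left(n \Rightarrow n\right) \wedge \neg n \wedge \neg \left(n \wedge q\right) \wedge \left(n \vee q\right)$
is never true.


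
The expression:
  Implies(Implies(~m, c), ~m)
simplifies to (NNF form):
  ~m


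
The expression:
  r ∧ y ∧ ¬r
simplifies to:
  False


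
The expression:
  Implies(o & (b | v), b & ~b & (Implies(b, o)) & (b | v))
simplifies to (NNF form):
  ~o | (~b & ~v)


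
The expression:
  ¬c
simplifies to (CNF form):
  ¬c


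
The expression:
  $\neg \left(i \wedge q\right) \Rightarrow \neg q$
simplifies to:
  $i \vee \neg q$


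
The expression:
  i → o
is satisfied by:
  {o: True, i: False}
  {i: False, o: False}
  {i: True, o: True}


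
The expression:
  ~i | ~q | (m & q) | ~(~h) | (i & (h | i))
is always true.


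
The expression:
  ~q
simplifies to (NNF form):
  ~q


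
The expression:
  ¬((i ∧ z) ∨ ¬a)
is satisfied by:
  {a: True, z: False, i: False}
  {a: True, i: True, z: False}
  {a: True, z: True, i: False}


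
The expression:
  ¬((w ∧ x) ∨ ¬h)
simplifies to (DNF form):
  (h ∧ ¬w) ∨ (h ∧ ¬x)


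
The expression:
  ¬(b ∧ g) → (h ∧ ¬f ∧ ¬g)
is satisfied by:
  {b: True, g: True, h: True, f: False}
  {b: True, g: True, h: False, f: False}
  {b: True, g: True, f: True, h: True}
  {b: True, g: True, f: True, h: False}
  {b: True, h: True, f: False, g: False}
  {h: True, b: False, f: False, g: False}


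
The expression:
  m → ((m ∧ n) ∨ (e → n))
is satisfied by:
  {n: True, m: False, e: False}
  {m: False, e: False, n: False}
  {e: True, n: True, m: False}
  {e: True, m: False, n: False}
  {n: True, m: True, e: False}
  {m: True, n: False, e: False}
  {e: True, m: True, n: True}


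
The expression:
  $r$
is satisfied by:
  {r: True}


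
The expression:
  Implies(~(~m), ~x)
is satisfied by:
  {m: False, x: False}
  {x: True, m: False}
  {m: True, x: False}


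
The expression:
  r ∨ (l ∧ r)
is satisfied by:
  {r: True}


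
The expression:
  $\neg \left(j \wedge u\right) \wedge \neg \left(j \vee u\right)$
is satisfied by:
  {u: False, j: False}


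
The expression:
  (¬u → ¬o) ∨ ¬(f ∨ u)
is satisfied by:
  {u: True, o: False, f: False}
  {o: False, f: False, u: False}
  {f: True, u: True, o: False}
  {f: True, o: False, u: False}
  {u: True, o: True, f: False}
  {o: True, u: False, f: False}
  {f: True, o: True, u: True}


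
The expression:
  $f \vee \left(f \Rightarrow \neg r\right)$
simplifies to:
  $\text{True}$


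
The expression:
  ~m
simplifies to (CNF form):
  ~m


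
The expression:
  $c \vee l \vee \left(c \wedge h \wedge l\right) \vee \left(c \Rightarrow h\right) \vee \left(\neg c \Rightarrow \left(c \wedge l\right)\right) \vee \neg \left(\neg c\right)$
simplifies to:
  $\text{True}$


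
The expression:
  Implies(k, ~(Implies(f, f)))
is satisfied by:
  {k: False}


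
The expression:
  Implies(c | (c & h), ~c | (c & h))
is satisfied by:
  {h: True, c: False}
  {c: False, h: False}
  {c: True, h: True}


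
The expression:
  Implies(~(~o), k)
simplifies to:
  k | ~o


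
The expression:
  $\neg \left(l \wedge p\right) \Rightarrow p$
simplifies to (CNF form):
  $p$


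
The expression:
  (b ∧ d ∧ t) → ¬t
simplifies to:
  ¬b ∨ ¬d ∨ ¬t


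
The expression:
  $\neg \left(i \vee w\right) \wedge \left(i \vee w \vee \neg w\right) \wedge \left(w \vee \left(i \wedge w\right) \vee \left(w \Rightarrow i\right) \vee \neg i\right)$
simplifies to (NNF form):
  $\neg i \wedge \neg w$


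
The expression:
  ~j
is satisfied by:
  {j: False}


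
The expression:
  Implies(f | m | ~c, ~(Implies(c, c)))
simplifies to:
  c & ~f & ~m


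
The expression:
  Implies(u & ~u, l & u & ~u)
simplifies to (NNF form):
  True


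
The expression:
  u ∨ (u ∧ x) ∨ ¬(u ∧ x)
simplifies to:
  True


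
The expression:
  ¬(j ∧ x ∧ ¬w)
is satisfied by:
  {w: True, x: False, j: False}
  {w: False, x: False, j: False}
  {j: True, w: True, x: False}
  {j: True, w: False, x: False}
  {x: True, w: True, j: False}
  {x: True, w: False, j: False}
  {x: True, j: True, w: True}
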